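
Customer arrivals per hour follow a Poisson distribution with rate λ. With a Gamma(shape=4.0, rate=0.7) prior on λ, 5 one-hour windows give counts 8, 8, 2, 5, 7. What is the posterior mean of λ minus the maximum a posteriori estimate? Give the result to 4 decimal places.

0.1754

Σ counts = 30. Posterior: Gamma(shape = 4.0+30 = 34.0, rate = 0.7+5 = 5.7).
Mode = (α−1)/β = 33.0/5.7 = 5.7895.
Mean = α/β = 34.0/5.7 = 5.9649.
Difference = 5.9649 − 5.7895 = 0.1754.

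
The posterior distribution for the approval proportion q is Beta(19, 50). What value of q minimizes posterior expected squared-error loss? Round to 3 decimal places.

Mode = (19−1)/(19+50−2) = 18/67 = 0.269.
Mean = 19/(19+50) = 19/69 = 0.275.
Squared-error loss ⇒ the optimal estimator is the posterior mean.

0.275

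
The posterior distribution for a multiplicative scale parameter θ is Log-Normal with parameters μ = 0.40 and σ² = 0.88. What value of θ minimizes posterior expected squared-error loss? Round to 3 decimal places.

Mode = exp(μ − σ²) = exp(-0.48) = 0.619.
Mean = exp(μ + σ²/2) = exp(0.840) = 2.316.
Squared-error loss ⇒ the optimal estimator is the posterior mean.

2.316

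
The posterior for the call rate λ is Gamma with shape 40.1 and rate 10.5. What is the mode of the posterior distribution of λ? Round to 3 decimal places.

3.724

Mode = (α−1)/β = 39.1/10.5 = 3.724.
Mean = α/β = 40.1/10.5 = 3.819.
This is the posterior mode — the MAP estimate.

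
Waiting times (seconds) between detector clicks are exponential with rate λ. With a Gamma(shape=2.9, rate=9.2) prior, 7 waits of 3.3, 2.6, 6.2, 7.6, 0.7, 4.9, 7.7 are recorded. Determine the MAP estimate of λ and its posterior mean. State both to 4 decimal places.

MAP: 0.2109. Posterior mean: 0.2346.

Σ times = 33.0. Posterior: Gamma(shape = 2.9+7 = 9.9, rate = 9.2+33.0 = 42.2).
Mode = (α−1)/β = 8.9/42.2 = 0.2109.
Mean = α/β = 9.9/42.2 = 0.2346.
The mean is pulled above the mode by the posterior's right skew.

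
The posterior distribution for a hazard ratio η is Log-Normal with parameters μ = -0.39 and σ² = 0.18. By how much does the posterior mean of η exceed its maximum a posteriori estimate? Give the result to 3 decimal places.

0.175

Mode = exp(μ − σ²) = exp(-0.57) = 0.566.
Mean = exp(μ + σ²/2) = exp(-0.300) = 0.741.
Difference = 0.741 − 0.566 = 0.175.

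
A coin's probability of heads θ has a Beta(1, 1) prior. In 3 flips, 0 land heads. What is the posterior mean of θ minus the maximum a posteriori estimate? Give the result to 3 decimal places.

0.200

Posterior: Beta(1+0, 1+3) = Beta(1, 4).
Since α = 1 ≤ 1 and β > 1, the Beta density is monotone decreasing on [0,1]; the mode is at 0.
Mean = 1/(1+4) = 0.200.
Difference = 0.200 − 0.000 = 0.200.
The posterior is right-skewed, so the mean exceeds the mode.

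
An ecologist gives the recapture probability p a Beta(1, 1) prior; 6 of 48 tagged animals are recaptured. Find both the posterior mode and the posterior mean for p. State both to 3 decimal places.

posterior mode = 0.125, posterior mean = 0.140

Posterior: Beta(1+6, 1+42) = Beta(7, 43).
Mode = (7−1)/(7+43−2) = 6/48 = 0.125.
With a flat prior the MAP equals the MLE, 6/48.
Mean = 7/(7+43) = 7/50 = 0.140.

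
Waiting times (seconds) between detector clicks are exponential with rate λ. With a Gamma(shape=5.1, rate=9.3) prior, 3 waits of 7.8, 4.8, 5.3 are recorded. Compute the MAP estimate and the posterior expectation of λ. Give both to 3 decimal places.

λ_MAP = 0.261, E[λ|data] = 0.298

Σ times = 17.9. Posterior: Gamma(shape = 5.1+3 = 8.1, rate = 9.3+17.9 = 27.2).
Mode = (α−1)/β = 7.1/27.2 = 0.261.
Mean = α/β = 8.1/27.2 = 0.298.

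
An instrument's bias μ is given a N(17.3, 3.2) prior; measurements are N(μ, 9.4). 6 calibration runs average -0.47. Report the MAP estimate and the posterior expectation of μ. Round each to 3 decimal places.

Posterior for μ is Normal. Precision-weighted mean: (1/3.2·17.3 + 6/9.4·-0.47) / (1/3.2 + 6/9.4) = 5.370.
A Normal posterior is symmetric, so mode = mean.

MAP: 5.370. Posterior mean: 5.370.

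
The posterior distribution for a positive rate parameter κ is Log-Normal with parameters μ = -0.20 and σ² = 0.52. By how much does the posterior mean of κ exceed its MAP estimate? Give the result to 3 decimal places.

Mode = exp(μ − σ²) = exp(-0.72) = 0.487.
Mean = exp(μ + σ²/2) = exp(0.060) = 1.062.
Difference = 1.062 − 0.487 = 0.575.

0.575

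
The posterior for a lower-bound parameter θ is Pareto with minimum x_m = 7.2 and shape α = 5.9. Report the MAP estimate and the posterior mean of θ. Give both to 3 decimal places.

The Pareto density is strictly decreasing on [x_m, ∞), so the mode is x_m = 7.200.
Mean = α·x_m/(α−1) = 5.9·7.2/4.9 = 8.669.

MAP = 7.200, posterior mean = 8.669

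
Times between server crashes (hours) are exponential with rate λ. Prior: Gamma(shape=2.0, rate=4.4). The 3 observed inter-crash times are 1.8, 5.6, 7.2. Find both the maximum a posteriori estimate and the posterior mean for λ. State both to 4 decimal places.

MAP: 0.2105. Posterior mean: 0.2632.

Σ times = 14.6. Posterior: Gamma(shape = 2.0+3 = 5.0, rate = 4.4+14.6 = 19.0).
Mode = (α−1)/β = 4.0/19.0 = 0.2105.
Mean = α/β = 5.0/19.0 = 0.2632.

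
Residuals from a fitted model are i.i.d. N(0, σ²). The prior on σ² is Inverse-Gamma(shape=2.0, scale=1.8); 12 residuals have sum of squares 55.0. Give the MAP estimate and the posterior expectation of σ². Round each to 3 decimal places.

MAP estimate = 3.256, posterior expectation = 4.186

Posterior: Inverse-Gamma(shape = 2.0+12/2 = 8.0, scale = 1.8+55.0/2 = 29.3).
Mode = β/(α+1) = 29.3/9.0 = 3.256.
Mean = β/(α−1) = 29.3/7.0 = 4.186.
Right-skewed posterior ⇒ mode < mean.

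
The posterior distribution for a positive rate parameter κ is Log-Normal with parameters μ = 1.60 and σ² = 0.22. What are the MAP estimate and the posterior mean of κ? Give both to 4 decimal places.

Mode = exp(μ − σ²) = exp(1.38) = 3.9749.
Mean = exp(μ + σ²/2) = exp(1.710) = 5.5290.
The mean is pulled above the mode by the posterior's right skew.

MAP = 3.9749; posterior mean = 5.5290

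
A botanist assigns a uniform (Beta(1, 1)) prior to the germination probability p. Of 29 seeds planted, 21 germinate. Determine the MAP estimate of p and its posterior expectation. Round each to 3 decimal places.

MAP = 0.724, posterior mean = 0.710

Posterior: Beta(1+21, 1+8) = Beta(22, 9).
Mode = (22−1)/(22+9−2) = 21/29 = 0.724.
With a flat prior the MAP equals the MLE, 21/29.
Mean = 22/(22+9) = 22/31 = 0.710.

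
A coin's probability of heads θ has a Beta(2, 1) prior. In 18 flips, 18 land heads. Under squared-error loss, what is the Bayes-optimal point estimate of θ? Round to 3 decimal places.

0.952

Posterior: Beta(2+18, 1+0) = Beta(20, 1).
Since β = 1 ≤ 1 and α > 1, the Beta density is monotone increasing on [0,1]; the mode is at 1.
Mean = 20/(20+1) = 0.952.
Squared-error loss ⇒ the optimal estimator is the posterior mean.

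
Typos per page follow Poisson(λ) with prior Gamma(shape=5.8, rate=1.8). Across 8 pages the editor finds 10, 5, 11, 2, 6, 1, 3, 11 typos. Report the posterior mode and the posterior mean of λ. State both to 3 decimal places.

Σ counts = 49. Posterior: Gamma(shape = 5.8+49 = 54.8, rate = 1.8+8 = 9.8).
Mode = (α−1)/β = 53.8/9.8 = 5.490.
Mean = α/β = 54.8/9.8 = 5.592.
The posterior is right-skewed, so the mean exceeds the mode.

posterior mode = 5.490, posterior mean = 5.592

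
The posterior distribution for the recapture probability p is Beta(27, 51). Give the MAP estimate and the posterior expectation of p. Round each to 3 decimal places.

MAP estimate = 0.342, posterior expectation = 0.346

Mode = (27−1)/(27+51−2) = 26/76 = 0.342.
Mean = 27/(27+51) = 27/78 = 0.346.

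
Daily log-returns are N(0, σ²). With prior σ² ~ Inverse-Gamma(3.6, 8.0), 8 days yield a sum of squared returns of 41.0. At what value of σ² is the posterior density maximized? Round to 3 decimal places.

3.314

Posterior: Inverse-Gamma(shape = 3.6+8/2 = 7.6, scale = 8.0+41.0/2 = 28.5).
Mode = β/(α+1) = 28.5/8.6 = 3.314.
Mean = β/(α−1) = 28.5/6.6 = 4.318.
This is the posterior mode — the MAP estimate.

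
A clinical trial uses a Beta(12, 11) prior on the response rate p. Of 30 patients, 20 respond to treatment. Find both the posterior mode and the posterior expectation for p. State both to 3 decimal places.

Posterior: Beta(12+20, 11+10) = Beta(32, 21).
Mode = (32−1)/(32+21−2) = 31/51 = 0.608.
Mean = 32/(32+21) = 32/53 = 0.604.
The posterior is left-skewed, so the mode exceeds the mean.

MAP = 0.608, posterior mean = 0.604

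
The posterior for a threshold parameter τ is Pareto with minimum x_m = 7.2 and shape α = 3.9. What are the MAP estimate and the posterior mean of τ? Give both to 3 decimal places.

The Pareto density is strictly decreasing on [x_m, ∞), so the mode is x_m = 7.200.
Mean = α·x_m/(α−1) = 3.9·7.2/2.9 = 9.683.
The posterior is right-skewed, so the mean exceeds the mode.

MAP estimate = 7.200, posterior mean = 9.683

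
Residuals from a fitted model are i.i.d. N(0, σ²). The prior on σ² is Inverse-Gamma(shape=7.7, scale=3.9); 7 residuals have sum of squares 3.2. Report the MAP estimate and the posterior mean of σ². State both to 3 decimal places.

MAP: 0.451. Posterior mean: 0.539.

Posterior: Inverse-Gamma(shape = 7.7+7/2 = 11.2, scale = 3.9+3.2/2 = 5.5).
Mode = β/(α+1) = 5.5/12.2 = 0.451.
Mean = β/(α−1) = 5.5/10.2 = 0.539.
Right-skewed posterior ⇒ mode < mean.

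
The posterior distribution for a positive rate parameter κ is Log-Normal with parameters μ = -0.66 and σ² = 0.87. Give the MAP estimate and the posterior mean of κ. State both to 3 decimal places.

Mode = exp(μ − σ²) = exp(-1.53) = 0.217.
Mean = exp(μ + σ²/2) = exp(-0.225) = 0.799.
Mean > mode: the posterior has a right tail.

MAP estimate = 0.217, posterior mean = 0.799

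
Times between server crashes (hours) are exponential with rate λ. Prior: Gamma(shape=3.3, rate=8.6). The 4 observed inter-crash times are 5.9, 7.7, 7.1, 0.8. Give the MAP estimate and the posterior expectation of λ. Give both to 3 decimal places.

Σ times = 21.5. Posterior: Gamma(shape = 3.3+4 = 7.3, rate = 8.6+21.5 = 30.1).
Mode = (α−1)/β = 6.3/30.1 = 0.209.
Mean = α/β = 7.3/30.1 = 0.243.

MAP = 0.209; posterior mean = 0.243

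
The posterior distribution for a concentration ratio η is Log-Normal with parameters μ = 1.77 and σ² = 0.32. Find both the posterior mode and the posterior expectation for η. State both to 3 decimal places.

MAP = 4.263, posterior mean = 6.890

Mode = exp(μ − σ²) = exp(1.45) = 4.263.
Mean = exp(μ + σ²/2) = exp(1.930) = 6.890.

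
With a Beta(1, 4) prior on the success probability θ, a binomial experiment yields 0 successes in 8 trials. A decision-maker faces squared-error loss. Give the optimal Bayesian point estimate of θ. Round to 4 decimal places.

Posterior: Beta(1+0, 4+8) = Beta(1, 12).
Since α = 1 ≤ 1 and β > 1, the Beta density is monotone decreasing on [0,1]; the mode is at 0.
Mean = 1/(1+12) = 0.0769.
Squared-error loss ⇒ the optimal estimator is the posterior mean.

0.0769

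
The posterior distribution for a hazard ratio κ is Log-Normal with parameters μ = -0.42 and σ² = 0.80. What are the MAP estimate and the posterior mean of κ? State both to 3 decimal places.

Mode = exp(μ − σ²) = exp(-1.22) = 0.295.
Mean = exp(μ + σ²/2) = exp(-0.020) = 0.980.
Right-skewed posterior ⇒ mode < mean.

κ_MAP = 0.295, E[κ|data] = 0.980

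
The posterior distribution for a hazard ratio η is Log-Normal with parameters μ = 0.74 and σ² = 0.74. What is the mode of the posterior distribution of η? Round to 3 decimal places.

1.000

Mode = exp(μ − σ²) = exp(0.00) = 1.000.
Mean = exp(μ + σ²/2) = exp(1.110) = 3.034.
This is the posterior mode — the MAP estimate.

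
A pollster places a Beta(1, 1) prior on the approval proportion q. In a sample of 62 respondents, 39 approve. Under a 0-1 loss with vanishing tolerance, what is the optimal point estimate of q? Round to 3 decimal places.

Posterior: Beta(1+39, 1+23) = Beta(40, 24).
Mode = (40−1)/(40+24−2) = 39/62 = 0.629.
With a flat prior the MAP equals the MLE, 39/62.
Mean = 40/(40+24) = 40/64 = 0.625.
This is the posterior mode — the MAP estimate.

0.629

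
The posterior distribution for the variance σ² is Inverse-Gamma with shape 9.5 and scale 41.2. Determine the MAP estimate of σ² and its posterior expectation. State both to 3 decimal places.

Mode = β/(α+1) = 41.2/10.5 = 3.924.
Mean = β/(α−1) = 41.2/8.5 = 4.847.

MAP = 3.924, posterior mean = 4.847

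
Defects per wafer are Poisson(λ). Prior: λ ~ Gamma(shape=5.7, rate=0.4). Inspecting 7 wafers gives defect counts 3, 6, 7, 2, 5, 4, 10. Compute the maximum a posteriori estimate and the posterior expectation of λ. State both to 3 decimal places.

MAP = 5.635; posterior mean = 5.770

Σ counts = 37. Posterior: Gamma(shape = 5.7+37 = 42.7, rate = 0.4+7 = 7.4).
Mode = (α−1)/β = 41.7/7.4 = 5.635.
Mean = α/β = 42.7/7.4 = 5.770.
Mean > mode: the posterior has a right tail.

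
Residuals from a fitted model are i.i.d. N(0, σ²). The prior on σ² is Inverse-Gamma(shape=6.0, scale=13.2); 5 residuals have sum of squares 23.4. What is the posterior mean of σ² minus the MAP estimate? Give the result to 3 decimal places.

0.699

Posterior: Inverse-Gamma(shape = 6.0+5/2 = 8.5, scale = 13.2+23.4/2 = 24.9).
Mode = β/(α+1) = 24.9/9.5 = 2.621.
Mean = β/(α−1) = 24.9/7.5 = 3.320.
Difference = 3.320 − 2.621 = 0.699.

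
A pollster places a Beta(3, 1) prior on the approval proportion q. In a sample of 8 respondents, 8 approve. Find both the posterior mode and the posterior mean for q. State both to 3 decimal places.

Posterior: Beta(3+8, 1+0) = Beta(11, 1).
Since β = 1 ≤ 1 and α > 1, the Beta density is monotone increasing on [0,1]; the mode is at 1.
Mean = 11/(11+1) = 0.917.
The mean is pulled below the mode by the posterior's left skew.

MAP = 1.000, posterior mean = 0.917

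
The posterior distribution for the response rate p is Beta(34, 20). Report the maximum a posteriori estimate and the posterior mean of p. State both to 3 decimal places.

Mode = (34−1)/(34+20−2) = 33/52 = 0.635.
Mean = 34/(34+20) = 34/54 = 0.630.
Mode > mean: the posterior has a left tail.

p_MAP = 0.635, E[p|data] = 0.630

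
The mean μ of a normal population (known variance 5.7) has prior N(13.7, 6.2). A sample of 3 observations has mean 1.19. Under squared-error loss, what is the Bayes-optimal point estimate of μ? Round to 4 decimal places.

Posterior for μ is Normal. Precision-weighted mean: (1/6.2·13.7 + 3/5.7·1.19) / (1/6.2 + 3/5.7) = 4.1244.
A Normal posterior is symmetric, so mode = mean.
Squared-error loss ⇒ the optimal estimator is the posterior mean.

4.1244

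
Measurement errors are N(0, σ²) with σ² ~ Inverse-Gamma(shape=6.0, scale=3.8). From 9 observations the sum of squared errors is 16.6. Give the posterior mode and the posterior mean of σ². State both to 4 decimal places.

MAP: 1.0522. Posterior mean: 1.2737.

Posterior: Inverse-Gamma(shape = 6.0+9/2 = 10.5, scale = 3.8+16.6/2 = 12.1).
Mode = β/(α+1) = 12.1/11.5 = 1.0522.
Mean = β/(α−1) = 12.1/9.5 = 1.2737.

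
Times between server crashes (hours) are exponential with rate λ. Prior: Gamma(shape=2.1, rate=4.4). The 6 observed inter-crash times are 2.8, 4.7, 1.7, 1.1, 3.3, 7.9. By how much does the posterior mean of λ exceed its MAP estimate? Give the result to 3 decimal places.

0.039

Σ times = 21.5. Posterior: Gamma(shape = 2.1+6 = 8.1, rate = 4.4+21.5 = 25.9).
Mode = (α−1)/β = 7.1/25.9 = 0.274.
Mean = α/β = 8.1/25.9 = 0.313.
Difference = 0.313 − 0.274 = 0.039.
The posterior is right-skewed, so the mean exceeds the mode.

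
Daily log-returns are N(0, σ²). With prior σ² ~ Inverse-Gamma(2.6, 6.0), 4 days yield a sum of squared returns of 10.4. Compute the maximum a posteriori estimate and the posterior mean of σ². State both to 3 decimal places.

Posterior: Inverse-Gamma(shape = 2.6+4/2 = 4.6, scale = 6.0+10.4/2 = 11.2).
Mode = β/(α+1) = 11.2/5.6 = 2.000.
Mean = β/(α−1) = 11.2/3.6 = 3.111.

MAP = 2.000, posterior mean = 3.111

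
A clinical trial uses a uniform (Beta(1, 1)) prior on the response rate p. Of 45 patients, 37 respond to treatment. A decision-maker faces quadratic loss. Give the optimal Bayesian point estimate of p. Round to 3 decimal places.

0.809

Posterior: Beta(1+37, 1+8) = Beta(38, 9).
Mode = (38−1)/(38+9−2) = 37/45 = 0.822.
With a flat prior the MAP equals the MLE, 37/45.
Mean = 38/(38+9) = 38/47 = 0.809.
Quadratic loss ⇒ the optimal estimator is the posterior mean.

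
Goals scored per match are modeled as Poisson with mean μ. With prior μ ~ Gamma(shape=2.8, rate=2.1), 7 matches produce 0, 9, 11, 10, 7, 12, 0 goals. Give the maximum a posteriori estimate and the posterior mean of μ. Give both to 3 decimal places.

Σ counts = 49. Posterior: Gamma(shape = 2.8+49 = 51.8, rate = 2.1+7 = 9.1).
Mode = (α−1)/β = 50.8/9.1 = 5.582.
Mean = α/β = 51.8/9.1 = 5.692.

MAP = 5.582; posterior mean = 5.692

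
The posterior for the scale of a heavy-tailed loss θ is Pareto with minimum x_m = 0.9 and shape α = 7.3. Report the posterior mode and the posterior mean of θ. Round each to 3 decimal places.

MAP = 0.900; posterior mean = 1.043

The Pareto density is strictly decreasing on [x_m, ∞), so the mode is x_m = 0.900.
Mean = α·x_m/(α−1) = 7.3·0.9/6.3 = 1.043.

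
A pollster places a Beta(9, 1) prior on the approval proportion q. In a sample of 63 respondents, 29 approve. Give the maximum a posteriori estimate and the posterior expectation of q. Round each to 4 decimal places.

q_MAP = 0.5211, E[q|data] = 0.5205

Posterior: Beta(9+29, 1+34) = Beta(38, 35).
Mode = (38−1)/(38+35−2) = 37/71 = 0.5211.
Mean = 38/(38+35) = 38/73 = 0.5205.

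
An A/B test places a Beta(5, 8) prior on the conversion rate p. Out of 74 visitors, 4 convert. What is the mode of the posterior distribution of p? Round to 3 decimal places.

Posterior: Beta(5+4, 8+70) = Beta(9, 78).
Mode = (9−1)/(9+78−2) = 8/85 = 0.094.
Mean = 9/(9+78) = 9/87 = 0.103.
This is the posterior mode — the MAP estimate.

0.094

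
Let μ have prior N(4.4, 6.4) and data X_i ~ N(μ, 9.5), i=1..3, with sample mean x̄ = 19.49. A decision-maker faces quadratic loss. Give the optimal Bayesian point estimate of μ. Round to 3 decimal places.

Posterior for μ is Normal. Precision-weighted mean: (1/6.4·4.4 + 3/9.5·19.49) / (1/6.4 + 3/9.5) = 14.495.
A Normal posterior is symmetric, so mode = mean.
Quadratic loss ⇒ the optimal estimator is the posterior mean.

14.495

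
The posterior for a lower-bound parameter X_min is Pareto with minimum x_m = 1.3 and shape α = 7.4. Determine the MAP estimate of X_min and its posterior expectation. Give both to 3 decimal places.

X_min_MAP = 1.300, E[X_min|data] = 1.503

The Pareto density is strictly decreasing on [x_m, ∞), so the mode is x_m = 1.300.
Mean = α·x_m/(α−1) = 7.4·1.3/6.4 = 1.503.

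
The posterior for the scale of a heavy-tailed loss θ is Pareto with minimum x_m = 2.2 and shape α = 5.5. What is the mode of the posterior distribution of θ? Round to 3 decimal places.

The Pareto density is strictly decreasing on [x_m, ∞), so the mode is x_m = 2.200.
Mean = α·x_m/(α−1) = 5.5·2.2/4.5 = 2.689.
This is the posterior mode — the MAP estimate.

2.200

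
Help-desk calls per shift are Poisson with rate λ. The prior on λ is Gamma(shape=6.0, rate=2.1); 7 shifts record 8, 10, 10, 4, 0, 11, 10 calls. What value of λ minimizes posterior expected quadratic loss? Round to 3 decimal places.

Σ counts = 53. Posterior: Gamma(shape = 6.0+53 = 59.0, rate = 2.1+7 = 9.1).
Mode = (α−1)/β = 58.0/9.1 = 6.374.
Mean = α/β = 59.0/9.1 = 6.484.
Quadratic loss ⇒ the optimal estimator is the posterior mean.

6.484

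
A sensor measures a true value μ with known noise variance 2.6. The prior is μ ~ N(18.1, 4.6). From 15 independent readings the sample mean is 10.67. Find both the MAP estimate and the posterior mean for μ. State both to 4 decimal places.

MAP: 10.9398. Posterior mean: 10.9398.

Posterior for μ is Normal. Precision-weighted mean: (1/4.6·18.1 + 15/2.6·10.67) / (1/4.6 + 15/2.6) = 10.9398.
A Normal posterior is symmetric, so mode = mean.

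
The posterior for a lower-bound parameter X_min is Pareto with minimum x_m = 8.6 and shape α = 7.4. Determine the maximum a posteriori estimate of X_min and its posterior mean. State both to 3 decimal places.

MAP: 8.600. Posterior mean: 9.944.

The Pareto density is strictly decreasing on [x_m, ∞), so the mode is x_m = 8.600.
Mean = α·x_m/(α−1) = 7.4·8.6/6.4 = 9.944.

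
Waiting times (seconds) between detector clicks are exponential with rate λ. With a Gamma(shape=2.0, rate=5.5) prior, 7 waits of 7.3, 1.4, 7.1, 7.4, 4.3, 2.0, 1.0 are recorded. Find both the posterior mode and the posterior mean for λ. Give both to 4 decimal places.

Σ times = 30.5. Posterior: Gamma(shape = 2.0+7 = 9.0, rate = 5.5+30.5 = 36.0).
Mode = (α−1)/β = 8.0/36.0 = 0.2222.
Mean = α/β = 9.0/36.0 = 0.2500.

MAP = 0.2222, posterior mean = 0.2500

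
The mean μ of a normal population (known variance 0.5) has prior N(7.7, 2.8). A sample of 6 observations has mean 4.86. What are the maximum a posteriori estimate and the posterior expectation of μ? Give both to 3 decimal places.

maximum a posteriori estimate = 4.942, posterior expectation = 4.942

Posterior for μ is Normal. Precision-weighted mean: (1/2.8·7.7 + 6/0.5·4.86) / (1/2.8 + 6/0.5) = 4.942.
A Normal posterior is symmetric, so mode = mean.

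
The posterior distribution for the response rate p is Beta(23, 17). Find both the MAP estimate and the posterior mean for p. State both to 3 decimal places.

MAP estimate = 0.579, posterior mean = 0.575

Mode = (23−1)/(23+17−2) = 22/38 = 0.579.
Mean = 23/(23+17) = 23/40 = 0.575.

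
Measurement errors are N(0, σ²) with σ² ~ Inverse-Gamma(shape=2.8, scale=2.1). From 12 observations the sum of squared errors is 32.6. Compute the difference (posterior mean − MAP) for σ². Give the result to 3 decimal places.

Posterior: Inverse-Gamma(shape = 2.8+12/2 = 8.8, scale = 2.1+32.6/2 = 18.4).
Mode = β/(α+1) = 18.4/9.8 = 1.878.
Mean = β/(α−1) = 18.4/7.8 = 2.359.
Difference = 2.359 − 1.878 = 0.481.
Mean > mode: the posterior has a right tail.

0.481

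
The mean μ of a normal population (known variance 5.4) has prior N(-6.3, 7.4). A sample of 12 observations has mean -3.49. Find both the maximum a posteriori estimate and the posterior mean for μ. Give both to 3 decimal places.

Posterior for μ is Normal. Precision-weighted mean: (1/7.4·-6.3 + 12/5.4·-3.49) / (1/7.4 + 12/5.4) = -3.651.
A Normal posterior is symmetric, so mode = mean.

MAP = -3.651; posterior mean = -3.651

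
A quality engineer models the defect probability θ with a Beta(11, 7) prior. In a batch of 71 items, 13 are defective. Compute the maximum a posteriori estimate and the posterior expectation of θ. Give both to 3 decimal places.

Posterior: Beta(11+13, 7+58) = Beta(24, 65).
Mode = (24−1)/(24+65−2) = 23/87 = 0.264.
Mean = 24/(24+65) = 24/89 = 0.270.

maximum a posteriori estimate = 0.264, posterior expectation = 0.270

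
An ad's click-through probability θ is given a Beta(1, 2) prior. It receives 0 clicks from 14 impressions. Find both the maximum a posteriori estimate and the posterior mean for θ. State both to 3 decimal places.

Posterior: Beta(1+0, 2+14) = Beta(1, 16).
Since α = 1 ≤ 1 and β > 1, the Beta density is monotone decreasing on [0,1]; the mode is at 0.
Mean = 1/(1+16) = 0.059.
The posterior is right-skewed, so the mean exceeds the mode.

θ_MAP = 0.000, E[θ|data] = 0.059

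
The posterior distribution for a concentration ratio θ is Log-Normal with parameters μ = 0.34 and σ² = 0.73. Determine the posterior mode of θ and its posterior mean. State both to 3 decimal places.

Mode = exp(μ − σ²) = exp(-0.39) = 0.677.
Mean = exp(μ + σ²/2) = exp(0.705) = 2.024.

MAP: 0.677. Posterior mean: 2.024.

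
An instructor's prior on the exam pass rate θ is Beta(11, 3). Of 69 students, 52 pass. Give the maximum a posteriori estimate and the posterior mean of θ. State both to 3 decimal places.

maximum a posteriori estimate = 0.765, posterior mean = 0.759

Posterior: Beta(11+52, 3+17) = Beta(63, 20).
Mode = (63−1)/(63+20−2) = 62/81 = 0.765.
Mean = 63/(63+20) = 63/83 = 0.759.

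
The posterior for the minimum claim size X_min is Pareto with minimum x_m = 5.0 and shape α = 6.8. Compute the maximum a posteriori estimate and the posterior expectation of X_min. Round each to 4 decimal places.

MAP = 5.0000, posterior mean = 5.8621

The Pareto density is strictly decreasing on [x_m, ∞), so the mode is x_m = 5.0000.
Mean = α·x_m/(α−1) = 6.8·5.0/5.8 = 5.8621.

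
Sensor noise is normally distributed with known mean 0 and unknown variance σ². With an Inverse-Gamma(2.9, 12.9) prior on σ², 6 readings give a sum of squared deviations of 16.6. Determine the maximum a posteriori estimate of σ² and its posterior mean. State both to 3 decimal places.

maximum a posteriori estimate = 3.072, posterior mean = 4.327

Posterior: Inverse-Gamma(shape = 2.9+6/2 = 5.9, scale = 12.9+16.6/2 = 21.2).
Mode = β/(α+1) = 21.2/6.9 = 3.072.
Mean = β/(α−1) = 21.2/4.9 = 4.327.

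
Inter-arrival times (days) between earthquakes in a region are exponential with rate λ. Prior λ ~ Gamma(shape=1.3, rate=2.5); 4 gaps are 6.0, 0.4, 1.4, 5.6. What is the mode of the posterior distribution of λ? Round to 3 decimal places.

Σ times = 13.4. Posterior: Gamma(shape = 1.3+4 = 5.3, rate = 2.5+13.4 = 15.9).
Mode = (α−1)/β = 4.3/15.9 = 0.270.
Mean = α/β = 5.3/15.9 = 0.333.
This is the posterior mode — the MAP estimate.

0.270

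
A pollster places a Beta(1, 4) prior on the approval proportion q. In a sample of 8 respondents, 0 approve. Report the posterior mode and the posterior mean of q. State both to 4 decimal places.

Posterior: Beta(1+0, 4+8) = Beta(1, 12).
Since α = 1 ≤ 1 and β > 1, the Beta density is monotone decreasing on [0,1]; the mode is at 0.
Mean = 1/(1+12) = 0.0769.

MAP: 0.0000. Posterior mean: 0.0769.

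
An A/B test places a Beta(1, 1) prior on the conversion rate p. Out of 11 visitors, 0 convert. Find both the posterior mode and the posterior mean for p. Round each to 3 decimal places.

Posterior: Beta(1+0, 1+11) = Beta(1, 12).
Since α = 1 ≤ 1 and β > 1, the Beta density is monotone decreasing on [0,1]; the mode is at 0.
Mean = 1/(1+12) = 0.077.

posterior mode = 0.000, posterior mean = 0.077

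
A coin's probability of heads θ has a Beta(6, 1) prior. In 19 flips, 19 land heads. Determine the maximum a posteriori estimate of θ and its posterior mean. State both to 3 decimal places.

Posterior: Beta(6+19, 1+0) = Beta(25, 1).
Since β = 1 ≤ 1 and α > 1, the Beta density is monotone increasing on [0,1]; the mode is at 1.
Mean = 25/(25+1) = 0.962.
Mode > mean: the posterior has a left tail.

MAP: 1.000. Posterior mean: 0.962.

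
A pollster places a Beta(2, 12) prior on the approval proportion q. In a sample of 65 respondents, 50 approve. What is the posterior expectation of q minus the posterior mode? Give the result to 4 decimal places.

Posterior: Beta(2+50, 12+15) = Beta(52, 27).
Mode = (52−1)/(52+27−2) = 51/77 = 0.6623.
Mean = 52/(52+27) = 52/79 = 0.6582.
Difference = 0.6582 − 0.6623 = -0.0041.
The posterior is left-skewed, so the mode exceeds the mean.

-0.0041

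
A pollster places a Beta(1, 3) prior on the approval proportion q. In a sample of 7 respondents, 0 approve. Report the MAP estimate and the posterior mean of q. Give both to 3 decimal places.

MAP: 0.000. Posterior mean: 0.091.

Posterior: Beta(1+0, 3+7) = Beta(1, 10).
Since α = 1 ≤ 1 and β > 1, the Beta density is monotone decreasing on [0,1]; the mode is at 0.
Mean = 1/(1+10) = 0.091.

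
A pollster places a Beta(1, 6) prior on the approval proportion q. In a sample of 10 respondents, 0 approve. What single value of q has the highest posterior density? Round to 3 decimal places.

0.000

Posterior: Beta(1+0, 6+10) = Beta(1, 16).
Since α = 1 ≤ 1 and β > 1, the Beta density is monotone decreasing on [0,1]; the mode is at 0.
Mean = 1/(1+16) = 0.059.
This is the posterior mode — the MAP estimate.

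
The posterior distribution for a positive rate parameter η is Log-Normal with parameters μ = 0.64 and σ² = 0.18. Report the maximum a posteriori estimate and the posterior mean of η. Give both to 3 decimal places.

Mode = exp(μ − σ²) = exp(0.46) = 1.584.
Mean = exp(μ + σ²/2) = exp(0.730) = 2.075.
Mean > mode: the posterior has a right tail.

MAP = 1.584, posterior mean = 2.075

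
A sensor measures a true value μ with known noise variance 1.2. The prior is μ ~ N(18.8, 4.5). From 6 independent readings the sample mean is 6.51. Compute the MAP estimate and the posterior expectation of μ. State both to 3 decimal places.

Posterior for μ is Normal. Precision-weighted mean: (1/4.5·18.8 + 6/1.2·6.51) / (1/4.5 + 6/1.2) = 7.033.
A Normal posterior is symmetric, so mode = mean.

MAP estimate = 7.033, posterior expectation = 7.033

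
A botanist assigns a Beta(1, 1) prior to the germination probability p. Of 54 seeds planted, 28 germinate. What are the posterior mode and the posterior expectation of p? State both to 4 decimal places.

p_MAP = 0.5185, E[p|data] = 0.5179

Posterior: Beta(1+28, 1+26) = Beta(29, 27).
Mode = (29−1)/(29+27−2) = 28/54 = 0.5185.
Mean = 29/(29+27) = 29/56 = 0.5179.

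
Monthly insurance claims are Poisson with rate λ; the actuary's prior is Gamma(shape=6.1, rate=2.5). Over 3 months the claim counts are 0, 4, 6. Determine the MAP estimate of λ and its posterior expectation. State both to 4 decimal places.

Σ counts = 10. Posterior: Gamma(shape = 6.1+10 = 16.1, rate = 2.5+3 = 5.5).
Mode = (α−1)/β = 15.1/5.5 = 2.7455.
Mean = α/β = 16.1/5.5 = 2.9273.
Right-skewed posterior ⇒ mode < mean.

MAP = 2.7455; posterior mean = 2.9273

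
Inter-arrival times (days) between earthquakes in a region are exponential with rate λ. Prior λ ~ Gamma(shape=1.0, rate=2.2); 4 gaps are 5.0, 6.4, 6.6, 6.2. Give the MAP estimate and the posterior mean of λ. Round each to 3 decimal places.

MAP = 0.152, posterior mean = 0.189

Σ times = 24.2. Posterior: Gamma(shape = 1.0+4 = 5.0, rate = 2.2+24.2 = 26.4).
Mode = (α−1)/β = 4.0/26.4 = 0.152.
Mean = α/β = 5.0/26.4 = 0.189.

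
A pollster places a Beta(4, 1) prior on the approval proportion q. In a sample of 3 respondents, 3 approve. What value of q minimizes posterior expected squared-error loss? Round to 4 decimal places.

Posterior: Beta(4+3, 1+0) = Beta(7, 1).
Since β = 1 ≤ 1 and α > 1, the Beta density is monotone increasing on [0,1]; the mode is at 1.
Mean = 7/(7+1) = 0.8750.
Squared-error loss ⇒ the optimal estimator is the posterior mean.

0.8750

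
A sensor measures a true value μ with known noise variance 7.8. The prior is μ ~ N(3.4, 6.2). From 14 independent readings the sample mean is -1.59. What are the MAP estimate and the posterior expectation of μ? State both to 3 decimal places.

MAP = -1.179, posterior mean = -1.179

Posterior for μ is Normal. Precision-weighted mean: (1/6.2·3.4 + 14/7.8·-1.59) / (1/6.2 + 14/7.8) = -1.179.
A Normal posterior is symmetric, so mode = mean.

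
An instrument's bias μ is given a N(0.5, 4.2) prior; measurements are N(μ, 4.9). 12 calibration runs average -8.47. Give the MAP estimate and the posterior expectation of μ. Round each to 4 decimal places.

Posterior for μ is Normal. Precision-weighted mean: (1/4.2·0.5 + 12/4.9·-8.47) / (1/4.2 + 12/4.9) = -7.6752.
A Normal posterior is symmetric, so mode = mean.

MAP = -7.6752; posterior mean = -7.6752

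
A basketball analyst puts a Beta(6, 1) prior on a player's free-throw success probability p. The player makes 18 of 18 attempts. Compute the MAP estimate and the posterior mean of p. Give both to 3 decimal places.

MAP estimate = 1.000, posterior mean = 0.960

Posterior: Beta(6+18, 1+0) = Beta(24, 1).
Since β = 1 ≤ 1 and α > 1, the Beta density is monotone increasing on [0,1]; the mode is at 1.
Mean = 24/(24+1) = 0.960.
The mean is pulled below the mode by the posterior's left skew.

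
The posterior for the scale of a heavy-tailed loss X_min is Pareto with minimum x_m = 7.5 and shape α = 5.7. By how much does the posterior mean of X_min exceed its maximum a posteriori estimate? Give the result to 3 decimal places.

The Pareto density is strictly decreasing on [x_m, ∞), so the mode is x_m = 7.500.
Mean = α·x_m/(α−1) = 5.7·7.5/4.7 = 9.096.
Difference = 9.096 − 7.500 = 1.596.
Right-skewed posterior ⇒ mode < mean.

1.596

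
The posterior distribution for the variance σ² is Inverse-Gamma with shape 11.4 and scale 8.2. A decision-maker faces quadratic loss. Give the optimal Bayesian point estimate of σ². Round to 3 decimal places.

0.788

Mode = β/(α+1) = 8.2/12.4 = 0.661.
Mean = β/(α−1) = 8.2/10.4 = 0.788.
Quadratic loss ⇒ the optimal estimator is the posterior mean.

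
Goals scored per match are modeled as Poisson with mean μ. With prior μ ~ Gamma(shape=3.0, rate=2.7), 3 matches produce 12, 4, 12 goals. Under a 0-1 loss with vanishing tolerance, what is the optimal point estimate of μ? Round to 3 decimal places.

Σ counts = 28. Posterior: Gamma(shape = 3.0+28 = 31.0, rate = 2.7+3 = 5.7).
Mode = (α−1)/β = 30.0/5.7 = 5.263.
Mean = α/β = 31.0/5.7 = 5.439.
This is the posterior mode — the MAP estimate.

5.263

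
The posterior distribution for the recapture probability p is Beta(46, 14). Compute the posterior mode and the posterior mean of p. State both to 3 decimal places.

Mode = (46−1)/(46+14−2) = 45/58 = 0.776.
Mean = 46/(46+14) = 46/60 = 0.767.
Left-skewed posterior ⇒ mean < mode.

MAP = 0.776, posterior mean = 0.767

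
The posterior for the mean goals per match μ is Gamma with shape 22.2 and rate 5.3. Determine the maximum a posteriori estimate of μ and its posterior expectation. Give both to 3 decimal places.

maximum a posteriori estimate = 4.000, posterior expectation = 4.189

Mode = (α−1)/β = 21.2/5.3 = 4.000.
Mean = α/β = 22.2/5.3 = 4.189.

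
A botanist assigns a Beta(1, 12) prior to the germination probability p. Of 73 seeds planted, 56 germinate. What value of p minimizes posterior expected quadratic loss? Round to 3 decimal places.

Posterior: Beta(1+56, 12+17) = Beta(57, 29).
Mode = (57−1)/(57+29−2) = 56/84 = 0.667.
Mean = 57/(57+29) = 57/86 = 0.663.
Quadratic loss ⇒ the optimal estimator is the posterior mean.

0.663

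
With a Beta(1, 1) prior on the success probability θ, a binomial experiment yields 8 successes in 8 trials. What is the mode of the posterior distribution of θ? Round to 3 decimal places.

Posterior: Beta(1+8, 1+0) = Beta(9, 1).
Since β = 1 ≤ 1 and α > 1, the Beta density is monotone increasing on [0,1]; the mode is at 1.
Mean = 9/(9+1) = 0.900.
This is the posterior mode — the MAP estimate.

1.000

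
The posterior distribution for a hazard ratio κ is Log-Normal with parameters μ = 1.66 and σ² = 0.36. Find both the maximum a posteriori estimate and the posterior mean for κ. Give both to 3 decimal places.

Mode = exp(μ − σ²) = exp(1.30) = 3.669.
Mean = exp(μ + σ²/2) = exp(1.840) = 6.297.

MAP = 3.669; posterior mean = 6.297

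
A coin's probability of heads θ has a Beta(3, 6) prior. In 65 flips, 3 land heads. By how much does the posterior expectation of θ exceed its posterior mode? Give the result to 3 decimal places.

Posterior: Beta(3+3, 6+62) = Beta(6, 68).
Mode = (6−1)/(6+68−2) = 5/72 = 0.069.
Mean = 6/(6+68) = 6/74 = 0.081.
Difference = 0.081 − 0.069 = 0.012.
The mean is pulled above the mode by the posterior's right skew.

0.012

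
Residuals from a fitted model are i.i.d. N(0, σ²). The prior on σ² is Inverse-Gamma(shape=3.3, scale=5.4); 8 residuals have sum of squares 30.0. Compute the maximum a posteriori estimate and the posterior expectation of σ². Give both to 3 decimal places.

MAP = 2.458, posterior mean = 3.238

Posterior: Inverse-Gamma(shape = 3.3+8/2 = 7.3, scale = 5.4+30.0/2 = 20.4).
Mode = β/(α+1) = 20.4/8.3 = 2.458.
Mean = β/(α−1) = 20.4/6.3 = 3.238.
Right-skewed posterior ⇒ mode < mean.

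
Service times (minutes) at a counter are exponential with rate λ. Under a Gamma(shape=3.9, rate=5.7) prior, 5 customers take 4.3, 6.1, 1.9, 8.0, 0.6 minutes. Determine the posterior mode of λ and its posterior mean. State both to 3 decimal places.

Σ times = 20.9. Posterior: Gamma(shape = 3.9+5 = 8.9, rate = 5.7+20.9 = 26.6).
Mode = (α−1)/β = 7.9/26.6 = 0.297.
Mean = α/β = 8.9/26.6 = 0.335.
Mean > mode: the posterior has a right tail.

MAP = 0.297; posterior mean = 0.335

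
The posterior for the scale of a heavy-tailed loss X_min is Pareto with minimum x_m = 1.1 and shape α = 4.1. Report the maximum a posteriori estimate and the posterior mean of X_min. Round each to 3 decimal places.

The Pareto density is strictly decreasing on [x_m, ∞), so the mode is x_m = 1.100.
Mean = α·x_m/(α−1) = 4.1·1.1/3.1 = 1.455.
Mean > mode: the posterior has a right tail.

MAP = 1.100, posterior mean = 1.455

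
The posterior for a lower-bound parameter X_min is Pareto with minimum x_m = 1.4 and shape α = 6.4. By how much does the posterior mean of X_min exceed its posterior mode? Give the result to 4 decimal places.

0.2593

The Pareto density is strictly decreasing on [x_m, ∞), so the mode is x_m = 1.4000.
Mean = α·x_m/(α−1) = 6.4·1.4/5.4 = 1.6593.
Difference = 1.6593 − 1.4000 = 0.2593.
Mean > mode: the posterior has a right tail.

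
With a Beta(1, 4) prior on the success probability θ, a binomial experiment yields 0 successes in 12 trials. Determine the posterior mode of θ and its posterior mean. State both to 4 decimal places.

Posterior: Beta(1+0, 4+12) = Beta(1, 16).
Since α = 1 ≤ 1 and β > 1, the Beta density is monotone decreasing on [0,1]; the mode is at 0.
Mean = 1/(1+16) = 0.0588.

MAP = 0.0000; posterior mean = 0.0588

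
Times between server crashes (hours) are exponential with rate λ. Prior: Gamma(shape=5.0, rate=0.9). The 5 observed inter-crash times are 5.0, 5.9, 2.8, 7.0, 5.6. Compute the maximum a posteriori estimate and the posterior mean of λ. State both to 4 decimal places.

MAP = 0.3309, posterior mean = 0.3676

Σ times = 26.3. Posterior: Gamma(shape = 5.0+5 = 10.0, rate = 0.9+26.3 = 27.2).
Mode = (α−1)/β = 9.0/27.2 = 0.3309.
Mean = α/β = 10.0/27.2 = 0.3676.
Right-skewed posterior ⇒ mode < mean.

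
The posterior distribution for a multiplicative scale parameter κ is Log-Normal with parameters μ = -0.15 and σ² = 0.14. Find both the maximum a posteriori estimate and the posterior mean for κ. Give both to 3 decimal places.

maximum a posteriori estimate = 0.748, posterior mean = 0.923

Mode = exp(μ − σ²) = exp(-0.29) = 0.748.
Mean = exp(μ + σ²/2) = exp(-0.080) = 0.923.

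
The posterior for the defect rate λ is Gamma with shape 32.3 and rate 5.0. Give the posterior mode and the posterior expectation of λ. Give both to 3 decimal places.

posterior mode = 6.260, posterior expectation = 6.460

Mode = (α−1)/β = 31.3/5.0 = 6.260.
Mean = α/β = 32.3/5.0 = 6.460.
The posterior is right-skewed, so the mean exceeds the mode.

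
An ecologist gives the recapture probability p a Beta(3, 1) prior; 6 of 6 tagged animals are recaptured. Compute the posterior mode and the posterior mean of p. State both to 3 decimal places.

p_MAP = 1.000, E[p|data] = 0.900

Posterior: Beta(3+6, 1+0) = Beta(9, 1).
Since β = 1 ≤ 1 and α > 1, the Beta density is monotone increasing on [0,1]; the mode is at 1.
Mean = 9/(9+1) = 0.900.
The posterior is left-skewed, so the mode exceeds the mean.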